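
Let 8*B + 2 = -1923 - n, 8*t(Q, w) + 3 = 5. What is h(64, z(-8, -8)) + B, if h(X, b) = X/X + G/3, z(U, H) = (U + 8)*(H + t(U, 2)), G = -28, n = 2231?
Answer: -3167/6 ≈ -527.83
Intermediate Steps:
t(Q, w) = ¼ (t(Q, w) = -3/8 + (⅛)*5 = -3/8 + 5/8 = ¼)
z(U, H) = (8 + U)*(¼ + H) (z(U, H) = (U + 8)*(H + ¼) = (8 + U)*(¼ + H))
h(X, b) = -25/3 (h(X, b) = X/X - 28/3 = 1 - 28*⅓ = 1 - 28/3 = -25/3)
B = -1039/2 (B = -¼ + (-1923 - 1*2231)/8 = -¼ + (-1923 - 2231)/8 = -¼ + (⅛)*(-4154) = -¼ - 2077/4 = -1039/2 ≈ -519.50)
h(64, z(-8, -8)) + B = -25/3 - 1039/2 = -3167/6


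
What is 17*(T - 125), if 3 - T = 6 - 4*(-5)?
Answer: -2516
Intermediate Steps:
T = -23 (T = 3 - (6 - 4*(-5)) = 3 - (6 + 20) = 3 - 1*26 = 3 - 26 = -23)
17*(T - 125) = 17*(-23 - 125) = 17*(-148) = -2516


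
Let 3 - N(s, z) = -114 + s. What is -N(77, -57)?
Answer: -40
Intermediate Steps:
N(s, z) = 117 - s (N(s, z) = 3 - (-114 + s) = 3 + (114 - s) = 117 - s)
-N(77, -57) = -(117 - 1*77) = -(117 - 77) = -1*40 = -40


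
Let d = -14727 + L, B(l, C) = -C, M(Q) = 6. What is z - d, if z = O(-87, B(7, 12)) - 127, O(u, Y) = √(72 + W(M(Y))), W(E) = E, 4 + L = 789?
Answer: 13815 + √78 ≈ 13824.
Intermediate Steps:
L = 785 (L = -4 + 789 = 785)
O(u, Y) = √78 (O(u, Y) = √(72 + 6) = √78)
d = -13942 (d = -14727 + 785 = -13942)
z = -127 + √78 (z = √78 - 127 = -127 + √78 ≈ -118.17)
z - d = (-127 + √78) - 1*(-13942) = (-127 + √78) + 13942 = 13815 + √78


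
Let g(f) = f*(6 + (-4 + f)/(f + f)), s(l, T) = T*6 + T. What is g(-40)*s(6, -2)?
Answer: 3668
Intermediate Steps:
s(l, T) = 7*T (s(l, T) = 6*T + T = 7*T)
g(f) = f*(6 + (-4 + f)/(2*f)) (g(f) = f*(6 + (-4 + f)/((2*f))) = f*(6 + (-4 + f)*(1/(2*f))) = f*(6 + (-4 + f)/(2*f)))
g(-40)*s(6, -2) = (-2 + (13/2)*(-40))*(7*(-2)) = (-2 - 260)*(-14) = -262*(-14) = 3668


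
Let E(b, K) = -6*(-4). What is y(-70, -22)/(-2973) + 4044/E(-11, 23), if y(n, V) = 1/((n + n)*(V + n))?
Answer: 6452242439/38292240 ≈ 168.50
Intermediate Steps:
y(n, V) = 1/(2*n*(V + n)) (y(n, V) = 1/((2*n)*(V + n)) = 1/(2*n*(V + n)))
E(b, K) = 24
y(-70, -22)/(-2973) + 4044/E(-11, 23) = ((½)/(-70*(-22 - 70)))/(-2973) + 4044/24 = ((½)*(-1/70)/(-92))*(-1/2973) + 4044*(1/24) = ((½)*(-1/70)*(-1/92))*(-1/2973) + 337/2 = (1/12880)*(-1/2973) + 337/2 = -1/38292240 + 337/2 = 6452242439/38292240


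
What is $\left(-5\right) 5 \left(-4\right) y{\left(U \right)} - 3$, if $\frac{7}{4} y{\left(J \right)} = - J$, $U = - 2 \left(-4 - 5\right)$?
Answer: $- \frac{7221}{7} \approx -1031.6$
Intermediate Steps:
$U = 18$ ($U = \left(-2\right) \left(-9\right) = 18$)
$y{\left(J \right)} = - \frac{4 J}{7}$ ($y{\left(J \right)} = \frac{4 \left(- J\right)}{7} = - \frac{4 J}{7}$)
$\left(-5\right) 5 \left(-4\right) y{\left(U \right)} - 3 = \left(-5\right) 5 \left(-4\right) \left(\left(- \frac{4}{7}\right) 18\right) - 3 = \left(-25\right) \left(-4\right) \left(- \frac{72}{7}\right) + \left(0 - 3\right) = 100 \left(- \frac{72}{7}\right) - 3 = - \frac{7200}{7} - 3 = - \frac{7221}{7}$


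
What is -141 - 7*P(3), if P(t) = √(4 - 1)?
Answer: -141 - 7*√3 ≈ -153.12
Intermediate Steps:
P(t) = √3
-141 - 7*P(3) = -141 - 7*√3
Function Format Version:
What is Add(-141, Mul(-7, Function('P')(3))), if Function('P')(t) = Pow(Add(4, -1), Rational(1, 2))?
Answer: Add(-141, Mul(-7, Pow(3, Rational(1, 2)))) ≈ -153.12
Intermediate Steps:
Function('P')(t) = Pow(3, Rational(1, 2))
Add(-141, Mul(-7, Function('P')(3))) = Add(-141, Mul(-7, Pow(3, Rational(1, 2))))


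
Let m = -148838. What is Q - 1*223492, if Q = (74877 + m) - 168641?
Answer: -466094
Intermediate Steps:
Q = -242602 (Q = (74877 - 148838) - 168641 = -73961 - 168641 = -242602)
Q - 1*223492 = -242602 - 1*223492 = -242602 - 223492 = -466094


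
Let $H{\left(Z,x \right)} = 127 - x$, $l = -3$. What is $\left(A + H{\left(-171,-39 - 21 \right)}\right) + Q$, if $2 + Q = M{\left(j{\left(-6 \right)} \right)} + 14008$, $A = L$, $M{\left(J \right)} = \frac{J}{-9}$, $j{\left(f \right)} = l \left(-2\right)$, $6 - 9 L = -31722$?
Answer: $\frac{53153}{3} \approx 17718.0$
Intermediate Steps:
$L = \frac{10576}{3}$ ($L = \frac{2}{3} - - \frac{10574}{3} = \frac{2}{3} + \frac{10574}{3} = \frac{10576}{3} \approx 3525.3$)
$j{\left(f \right)} = 6$ ($j{\left(f \right)} = \left(-3\right) \left(-2\right) = 6$)
$M{\left(J \right)} = - \frac{J}{9}$ ($M{\left(J \right)} = J \left(- \frac{1}{9}\right) = - \frac{J}{9}$)
$A = \frac{10576}{3} \approx 3525.3$
$Q = \frac{42016}{3}$ ($Q = -2 + \left(\left(- \frac{1}{9}\right) 6 + 14008\right) = -2 + \left(- \frac{2}{3} + 14008\right) = -2 + \frac{42022}{3} = \frac{42016}{3} \approx 14005.0$)
$\left(A + H{\left(-171,-39 - 21 \right)}\right) + Q = \left(\frac{10576}{3} + \left(127 - \left(-39 - 21\right)\right)\right) + \frac{42016}{3} = \left(\frac{10576}{3} + \left(127 - -60\right)\right) + \frac{42016}{3} = \left(\frac{10576}{3} + \left(127 + 60\right)\right) + \frac{42016}{3} = \left(\frac{10576}{3} + 187\right) + \frac{42016}{3} = \frac{11137}{3} + \frac{42016}{3} = \frac{53153}{3}$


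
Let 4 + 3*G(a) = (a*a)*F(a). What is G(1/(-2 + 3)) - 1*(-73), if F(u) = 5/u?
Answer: 220/3 ≈ 73.333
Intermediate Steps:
G(a) = -4/3 + 5*a/3 (G(a) = -4/3 + ((a*a)*(5/a))/3 = -4/3 + (a²*(5/a))/3 = -4/3 + (5*a)/3 = -4/3 + 5*a/3)
G(1/(-2 + 3)) - 1*(-73) = (-4/3 + 5/(3*(-2 + 3))) - 1*(-73) = (-4/3 + (5/3)/1) + 73 = (-4/3 + (5/3)*1) + 73 = (-4/3 + 5/3) + 73 = ⅓ + 73 = 220/3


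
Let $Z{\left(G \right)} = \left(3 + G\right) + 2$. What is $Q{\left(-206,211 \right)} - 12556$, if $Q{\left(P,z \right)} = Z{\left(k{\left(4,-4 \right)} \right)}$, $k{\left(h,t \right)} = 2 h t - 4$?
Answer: $-12587$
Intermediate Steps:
$k{\left(h,t \right)} = -4 + 2 h t$ ($k{\left(h,t \right)} = 2 h t - 4 = -4 + 2 h t$)
$Z{\left(G \right)} = 5 + G$
$Q{\left(P,z \right)} = -31$ ($Q{\left(P,z \right)} = 5 + \left(-4 + 2 \cdot 4 \left(-4\right)\right) = 5 - 36 = -31$)
$Q{\left(-206,211 \right)} - 12556 = -31 - 12556 = -12587$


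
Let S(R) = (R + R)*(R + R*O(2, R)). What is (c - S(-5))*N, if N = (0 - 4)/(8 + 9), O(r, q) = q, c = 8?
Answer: -832/17 ≈ -48.941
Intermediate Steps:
S(R) = 2*R*(R + R**2) (S(R) = (R + R)*(R + R*R) = (2*R)*(R + R**2) = 2*R*(R + R**2))
N = -4/17 ≈ -0.23529
(c - S(-5))*N = (8 - 2*(-5)**2*(1 - 5))*(-4/17) = (8 - 2*25*(-4))*(-4/17) = (8 - 1*(-200))*(-4/17) = (8 + 200)*(-4/17) = 208*(-4/17) = -832/17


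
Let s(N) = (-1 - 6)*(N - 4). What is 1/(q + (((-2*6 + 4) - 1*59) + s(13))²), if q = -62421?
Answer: -1/45521 ≈ -2.1968e-5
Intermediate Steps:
s(N) = 28 - 7*N (s(N) = -7*(-4 + N) = 28 - 7*N)
1/(q + (((-2*6 + 4) - 1*59) + s(13))²) = 1/(-62421 + (((-2*6 + 4) - 1*59) + (28 - 7*13))²) = 1/(-62421 + (((-12 + 4) - 59) + (28 - 91))²) = 1/(-62421 + ((-8 - 59) - 63)²) = 1/(-62421 + (-67 - 63)²) = 1/(-62421 + (-130)²) = 1/(-62421 + 16900) = 1/(-45521) = -1/45521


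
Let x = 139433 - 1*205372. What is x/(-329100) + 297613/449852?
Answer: 7975451833/9252893325 ≈ 0.86194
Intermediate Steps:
x = -65939 (x = 139433 - 205372 = -65939)
x/(-329100) + 297613/449852 = -65939/(-329100) + 297613/449852 = -65939*(-1/329100) + 297613*(1/449852) = 65939/329100 + 297613/449852 = 7975451833/9252893325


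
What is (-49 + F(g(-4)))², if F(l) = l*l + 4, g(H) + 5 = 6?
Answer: 1936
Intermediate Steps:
g(H) = 1 (g(H) = -5 + 6 = 1)
F(l) = 4 + l² (F(l) = l² + 4 = 4 + l²)
(-49 + F(g(-4)))² = (-49 + (4 + 1²))² = (-49 + (4 + 1))² = (-49 + 5)² = (-44)² = 1936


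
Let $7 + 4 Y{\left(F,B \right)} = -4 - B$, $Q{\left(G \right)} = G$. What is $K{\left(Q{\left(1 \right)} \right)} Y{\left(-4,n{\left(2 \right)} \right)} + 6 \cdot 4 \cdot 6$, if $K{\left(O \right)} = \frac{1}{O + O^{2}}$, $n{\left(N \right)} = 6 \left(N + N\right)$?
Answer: $\frac{1117}{8} \approx 139.63$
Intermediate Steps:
$n{\left(N \right)} = 12 N$ ($n{\left(N \right)} = 6 \cdot 2 N = 12 N$)
$Y{\left(F,B \right)} = - \frac{11}{4} - \frac{B}{4}$ ($Y{\left(F,B \right)} = - \frac{7}{4} + \frac{-4 - B}{4} = - \frac{7}{4} - \left(1 + \frac{B}{4}\right) = - \frac{11}{4} - \frac{B}{4}$)
$K{\left(Q{\left(1 \right)} \right)} Y{\left(-4,n{\left(2 \right)} \right)} + 6 \cdot 4 \cdot 6 = \frac{1}{1 \left(1 + 1\right)} \left(- \frac{11}{4} - \frac{12 \cdot 2}{4}\right) + 6 \cdot 4 \cdot 6 = 1 \cdot \frac{1}{2} \left(- \frac{11}{4} - 6\right) + 24 \cdot 6 = 1 \cdot \frac{1}{2} \left(- \frac{11}{4} - 6\right) + 144 = \frac{1}{2} \left(- \frac{35}{4}\right) + 144 = - \frac{35}{8} + 144 = \frac{1117}{8}$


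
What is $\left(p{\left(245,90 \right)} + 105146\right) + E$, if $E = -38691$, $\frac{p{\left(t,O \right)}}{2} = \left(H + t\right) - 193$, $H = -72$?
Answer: $66415$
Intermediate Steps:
$p{\left(t,O \right)} = -530 + 2 t$ ($p{\left(t,O \right)} = 2 \left(\left(-72 + t\right) - 193\right) = 2 \left(-265 + t\right) = -530 + 2 t$)
$\left(p{\left(245,90 \right)} + 105146\right) + E = \left(\left(-530 + 2 \cdot 245\right) + 105146\right) - 38691 = \left(\left(-530 + 490\right) + 105146\right) - 38691 = \left(-40 + 105146\right) - 38691 = 105106 - 38691 = 66415$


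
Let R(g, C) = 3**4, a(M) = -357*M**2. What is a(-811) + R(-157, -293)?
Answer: -234806316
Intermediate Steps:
R(g, C) = 81
a(-811) + R(-157, -293) = -357*(-811)**2 + 81 = -357*657721 + 81 = -234806397 + 81 = -234806316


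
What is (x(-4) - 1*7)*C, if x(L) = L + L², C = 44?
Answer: 220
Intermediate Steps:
(x(-4) - 1*7)*C = (-4*(1 - 4) - 1*7)*44 = (-4*(-3) - 7)*44 = (12 - 7)*44 = 5*44 = 220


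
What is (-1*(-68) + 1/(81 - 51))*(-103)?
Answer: -210223/30 ≈ -7007.4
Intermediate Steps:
(-1*(-68) + 1/(81 - 51))*(-103) = (68 + 1/30)*(-103) = (2041/30)*(-103) = -210223/30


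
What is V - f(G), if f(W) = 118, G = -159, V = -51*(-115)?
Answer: 5747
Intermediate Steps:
V = 5865
V - f(G) = 5865 - 1*118 = 5865 - 118 = 5747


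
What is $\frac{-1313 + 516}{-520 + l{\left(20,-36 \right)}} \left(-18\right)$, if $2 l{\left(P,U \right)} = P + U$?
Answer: $- \frac{2391}{88} \approx -27.17$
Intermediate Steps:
$l{\left(P,U \right)} = \frac{P}{2} + \frac{U}{2}$ ($l{\left(P,U \right)} = \frac{P + U}{2} = \frac{P}{2} + \frac{U}{2}$)
$\frac{-1313 + 516}{-520 + l{\left(20,-36 \right)}} \left(-18\right) = \frac{-1313 + 516}{-520 + \left(\frac{1}{2} \cdot 20 + \frac{1}{2} \left(-36\right)\right)} \left(-18\right) = - \frac{797}{-520 + \left(10 - 18\right)} \left(-18\right) = - \frac{797}{-520 - 8} \left(-18\right) = - \frac{797}{-528} \left(-18\right) = \left(-797\right) \left(- \frac{1}{528}\right) \left(-18\right) = \frac{797}{528} \left(-18\right) = - \frac{2391}{88}$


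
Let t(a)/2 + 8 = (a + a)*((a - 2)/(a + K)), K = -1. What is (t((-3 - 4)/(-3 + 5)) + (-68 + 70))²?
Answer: 78400/81 ≈ 967.90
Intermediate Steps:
t(a) = -16 + 4*a*(-2 + a)/(-1 + a) (t(a) = -16 + 2*((a + a)*((a - 2)/(a - 1))) = -16 + 2*((2*a)*((-2 + a)/(-1 + a))) = -16 + 2*(2*a*(-2 + a)/(-1 + a)) = -16 + 4*a*(-2 + a)/(-1 + a))
(t((-3 - 4)/(-3 + 5)) + (-68 + 70))² = (4*(4 + ((-3 - 4)/(-3 + 5))² - 6*(-3 - 4)/(-3 + 5))/(-1 + (-3 - 4)/(-3 + 5)) + (-68 + 70))² = (4*(4 + (-7/2)² - (-42)/2)/(-1 - 7/2) + 2)² = (4*(4 + (-7*½)² - (-42)/2)/(-1 - 7*½) + 2)² = (4*(4 + (-7/2)² - 6*(-7/2))/(-1 - 7/2) + 2)² = (4*(4 + 49/4 + 21)/(-9/2) + 2)² = (4*(-2/9)*(149/4) + 2)² = (-298/9 + 2)² = (-280/9)² = 78400/81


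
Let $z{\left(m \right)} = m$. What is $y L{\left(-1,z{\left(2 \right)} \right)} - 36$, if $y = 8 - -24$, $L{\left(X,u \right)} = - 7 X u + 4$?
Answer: $540$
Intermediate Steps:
$L{\left(X,u \right)} = 4 - 7 X u$ ($L{\left(X,u \right)} = - 7 X u + 4 = 4 - 7 X u$)
$y = 32$ ($y = 8 + 24 = 32$)
$y L{\left(-1,z{\left(2 \right)} \right)} - 36 = 32 \left(4 - \left(-7\right) 2\right) - 36 = 32 \left(4 + 14\right) - 36 = 32 \cdot 18 - 36 = 576 - 36 = 540$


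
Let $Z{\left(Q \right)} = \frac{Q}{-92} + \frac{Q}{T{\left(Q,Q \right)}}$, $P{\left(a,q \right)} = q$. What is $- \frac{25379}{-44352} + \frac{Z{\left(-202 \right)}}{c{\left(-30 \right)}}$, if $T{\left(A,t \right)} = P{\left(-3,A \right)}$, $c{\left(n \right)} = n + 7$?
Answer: $\frac{10165619}{23462208} \approx 0.43328$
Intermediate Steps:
$c{\left(n \right)} = 7 + n$
$T{\left(A,t \right)} = A$
$Z{\left(Q \right)} = 1 - \frac{Q}{92}$ ($Z{\left(Q \right)} = \frac{Q}{-92} + \frac{Q}{Q} = Q \left(- \frac{1}{92}\right) + 1 = - \frac{Q}{92} + 1 = 1 - \frac{Q}{92}$)
$- \frac{25379}{-44352} + \frac{Z{\left(-202 \right)}}{c{\left(-30 \right)}} = - \frac{25379}{-44352} + \frac{1 - - \frac{101}{46}}{7 - 30} = \left(-25379\right) \left(- \frac{1}{44352}\right) + \frac{1 + \frac{101}{46}}{-23} = \frac{25379}{44352} + \frac{147}{46} \left(- \frac{1}{23}\right) = \frac{25379}{44352} - \frac{147}{1058} = \frac{10165619}{23462208}$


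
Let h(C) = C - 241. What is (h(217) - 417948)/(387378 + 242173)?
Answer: -417972/629551 ≈ -0.66392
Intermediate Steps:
h(C) = -241 + C
(h(217) - 417948)/(387378 + 242173) = ((-241 + 217) - 417948)/(387378 + 242173) = (-24 - 417948)/629551 = -417972*1/629551 = -417972/629551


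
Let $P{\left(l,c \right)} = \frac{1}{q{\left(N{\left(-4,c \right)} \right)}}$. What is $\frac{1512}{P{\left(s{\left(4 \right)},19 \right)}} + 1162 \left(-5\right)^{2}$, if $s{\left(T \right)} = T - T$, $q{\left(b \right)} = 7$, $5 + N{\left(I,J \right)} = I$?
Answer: $39634$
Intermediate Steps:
$N{\left(I,J \right)} = -5 + I$
$s{\left(T \right)} = 0$
$P{\left(l,c \right)} = \frac{1}{7}$
$\frac{1512}{P{\left(s{\left(4 \right)},19 \right)}} + 1162 \left(-5\right)^{2} = 1512 \frac{1}{\frac{1}{7}} + 1162 \left(-5\right)^{2} = 1512 \cdot 7 + 1162 \cdot 25 = 10584 + 29050 = 39634$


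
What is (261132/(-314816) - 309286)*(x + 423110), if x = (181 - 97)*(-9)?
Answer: -5140493895877979/39352 ≈ -1.3063e+11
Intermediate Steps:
x = -756 (x = 84*(-9) = -756)
(261132/(-314816) - 309286)*(x + 423110) = (261132/(-314816) - 309286)*(-756 + 423110) = (261132*(-1/314816) - 309286)*422354 = (-65283/78704 - 309286)*422354 = -24342110627/78704*422354 = -5140493895877979/39352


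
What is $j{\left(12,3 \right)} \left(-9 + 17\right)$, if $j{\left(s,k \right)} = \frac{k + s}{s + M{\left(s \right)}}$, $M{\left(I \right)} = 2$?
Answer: $\frac{60}{7} \approx 8.5714$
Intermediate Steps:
$j{\left(s,k \right)} = \frac{k + s}{2 + s}$ ($j{\left(s,k \right)} = \frac{k + s}{s + 2} = \frac{k + s}{2 + s}$)
$j{\left(12,3 \right)} \left(-9 + 17\right) = \frac{3 + 12}{2 + 12} \left(-9 + 17\right) = \frac{1}{14} \cdot 15 \cdot 8 = \frac{15}{14} \cdot 8 = \frac{60}{7}$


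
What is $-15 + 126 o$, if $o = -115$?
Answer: $-14505$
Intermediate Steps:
$-15 + 126 o = -15 + 126 \left(-115\right) = -15 - 14490 = -14505$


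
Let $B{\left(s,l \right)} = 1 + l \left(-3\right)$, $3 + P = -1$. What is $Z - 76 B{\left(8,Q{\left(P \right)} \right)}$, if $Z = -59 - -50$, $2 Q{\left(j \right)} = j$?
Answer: $-541$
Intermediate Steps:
$P = -4$ ($P = -3 - 1 = -4$)
$Q{\left(j \right)} = \frac{j}{2}$
$Z = -9$ ($Z = -59 + 50 = -9$)
$B{\left(s,l \right)} = 1 - 3 l$
$Z - 76 B{\left(8,Q{\left(P \right)} \right)} = -9 - 76 \left(1 - 3 \cdot \frac{1}{2} \left(-4\right)\right) = -9 - 76 \left(1 - -6\right) = -9 - 76 \left(1 + 6\right) = -9 - 532 = -541$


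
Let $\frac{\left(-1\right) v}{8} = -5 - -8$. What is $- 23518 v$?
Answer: $564432$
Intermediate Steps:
$v = -24$ ($v = - 8 \left(-5 - -8\right) = - 8 \left(-5 + 8\right) = \left(-8\right) 3 = -24$)
$- 23518 v = \left(-23518\right) \left(-24\right) = 564432$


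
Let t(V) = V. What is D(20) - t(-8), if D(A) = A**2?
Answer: 408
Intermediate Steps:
D(20) - t(-8) = 20**2 - 1*(-8) = 400 + 8 = 408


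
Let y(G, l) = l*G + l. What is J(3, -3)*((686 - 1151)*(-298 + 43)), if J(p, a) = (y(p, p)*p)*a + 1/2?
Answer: -25493625/2 ≈ -1.2747e+7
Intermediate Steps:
y(G, l) = l + G*l (y(G, l) = G*l + l = l + G*l)
J(p, a) = ½ + a*p²*(1 + p) (J(p, a) = ((p*(1 + p))*p)*a + 1/2 = (p²*(1 + p))*a + ½ = a*p²*(1 + p) + ½ = ½ + a*p²*(1 + p))
J(3, -3)*((686 - 1151)*(-298 + 43)) = (½ - 3*3²*(1 + 3))*((686 - 1151)*(-298 + 43)) = (½ - 3*9*4)*(-465*(-255)) = (½ - 108)*118575 = -215/2*118575 = -25493625/2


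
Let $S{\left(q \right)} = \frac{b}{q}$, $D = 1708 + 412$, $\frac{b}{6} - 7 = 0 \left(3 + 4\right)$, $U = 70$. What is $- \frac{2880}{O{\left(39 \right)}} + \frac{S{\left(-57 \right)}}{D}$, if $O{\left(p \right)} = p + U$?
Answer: $- \frac{58003963}{2195260} \approx -26.422$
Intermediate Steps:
$b = 42$ ($b = 42 + 6 \cdot 0 \left(3 + 4\right) = 42 + 6 \cdot 0 \cdot 7 = 42 + 6 \cdot 0 = 42 + 0 = 42$)
$O{\left(p \right)} = 70 + p$ ($O{\left(p \right)} = p + 70 = 70 + p$)
$D = 2120$
$S{\left(q \right)} = \frac{42}{q}$
$- \frac{2880}{O{\left(39 \right)}} + \frac{S{\left(-57 \right)}}{D} = - \frac{2880}{70 + 39} + \frac{42 \frac{1}{-57}}{2120} = - \frac{2880}{109} + 42 \left(- \frac{1}{57}\right) \frac{1}{2120} = \left(-2880\right) \frac{1}{109} - \frac{7}{20140} = - \frac{2880}{109} - \frac{7}{20140} = - \frac{58003963}{2195260}$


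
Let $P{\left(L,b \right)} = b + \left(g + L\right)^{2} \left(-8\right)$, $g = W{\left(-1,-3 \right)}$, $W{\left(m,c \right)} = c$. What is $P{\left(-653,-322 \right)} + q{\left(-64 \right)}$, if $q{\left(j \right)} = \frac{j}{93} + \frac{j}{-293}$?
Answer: $- \frac{93818592290}{27249} \approx -3.443 \cdot 10^{6}$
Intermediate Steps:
$g = -3$
$P{\left(L,b \right)} = b - 8 \left(-3 + L\right)^{2}$ ($P{\left(L,b \right)} = b + \left(-3 + L\right)^{2} \left(-8\right) = b - 8 \left(-3 + L\right)^{2}$)
$q{\left(j \right)} = \frac{200 j}{27249}$ ($q{\left(j \right)} = j \frac{1}{93} + j \left(- \frac{1}{293}\right) = \frac{j}{93} - \frac{j}{293} = \frac{200 j}{27249}$)
$P{\left(-653,-322 \right)} + q{\left(-64 \right)} = \left(-322 - 8 \left(-3 - 653\right)^{2}\right) + \frac{200}{27249} \left(-64\right) = \left(-322 - 8 \left(-656\right)^{2}\right) - \frac{12800}{27249} = \left(-322 - 3442688\right) - \frac{12800}{27249} = -3443010 - \frac{12800}{27249} = - \frac{93818592290}{27249}$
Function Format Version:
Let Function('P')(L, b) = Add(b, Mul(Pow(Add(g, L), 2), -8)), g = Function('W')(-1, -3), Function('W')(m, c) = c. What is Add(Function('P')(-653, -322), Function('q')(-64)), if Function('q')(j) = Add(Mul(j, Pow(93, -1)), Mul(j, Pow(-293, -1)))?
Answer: Rational(-93818592290, 27249) ≈ -3.4430e+6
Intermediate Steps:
g = -3
Function('P')(L, b) = Add(b, Mul(-8, Pow(Add(-3, L), 2))) (Function('P')(L, b) = Add(b, Mul(Pow(Add(-3, L), 2), -8)) = Add(b, Mul(-8, Pow(Add(-3, L), 2))))
Function('q')(j) = Mul(Rational(200, 27249), j) (Function('q')(j) = Add(Mul(j, Rational(1, 93)), Mul(j, Rational(-1, 293))) = Add(Mul(Rational(1, 93), j), Mul(Rational(-1, 293), j)) = Mul(Rational(200, 27249), j))
Add(Function('P')(-653, -322), Function('q')(-64)) = Add(Add(-322, Mul(-8, Pow(Add(-3, -653), 2))), Mul(Rational(200, 27249), -64)) = Add(Add(-322, Mul(-8, Pow(-656, 2))), Rational(-12800, 27249)) = Add(Add(-322, Mul(-8, 430336)), Rational(-12800, 27249)) = Add(Add(-322, -3442688), Rational(-12800, 27249)) = Add(-3443010, Rational(-12800, 27249)) = Rational(-93818592290, 27249)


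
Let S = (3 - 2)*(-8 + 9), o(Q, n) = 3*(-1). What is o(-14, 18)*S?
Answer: -3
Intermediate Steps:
o(Q, n) = -3
S = 1 (S = 1*1 = 1)
o(-14, 18)*S = -3*1 = -3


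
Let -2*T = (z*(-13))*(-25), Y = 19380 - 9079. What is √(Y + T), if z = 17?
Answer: √30154/2 ≈ 86.825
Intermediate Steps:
Y = 10301
T = -5525/2 (T = -17*(-13)*(-25)/2 = -(-221)*(-25)/2 = -½*5525 = -5525/2 ≈ -2762.5)
√(Y + T) = √(10301 - 5525/2) = √(15077/2) = √30154/2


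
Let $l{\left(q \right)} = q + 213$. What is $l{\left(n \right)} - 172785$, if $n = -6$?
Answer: $-172578$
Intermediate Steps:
$l{\left(q \right)} = 213 + q$
$l{\left(n \right)} - 172785 = \left(213 - 6\right) - 172785 = 207 - 172785 = -172578$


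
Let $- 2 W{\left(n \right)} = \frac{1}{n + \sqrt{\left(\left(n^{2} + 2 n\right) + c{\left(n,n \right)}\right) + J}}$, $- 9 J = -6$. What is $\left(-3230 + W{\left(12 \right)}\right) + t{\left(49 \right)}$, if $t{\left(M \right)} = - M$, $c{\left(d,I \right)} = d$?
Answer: $- \frac{180336}{55} - \frac{\sqrt{1626}}{220} \approx -3279.0$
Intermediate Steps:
$J = \frac{2}{3}$ ($J = \left(- \frac{1}{9}\right) \left(-6\right) = \frac{2}{3} \approx 0.66667$)
$W{\left(n \right)} = - \frac{1}{2 \left(n + \sqrt{\frac{2}{3} + n^{2} + 3 n}\right)}$ ($W{\left(n \right)} = - \frac{1}{2 \left(n + \sqrt{\left(\left(n^{2} + 2 n\right) + n\right) + \frac{2}{3}}\right)} = - \frac{1}{2 \left(n + \sqrt{\left(n^{2} + 3 n\right) + \frac{2}{3}}\right)} = - \frac{1}{2 \left(n + \sqrt{\frac{2}{3} + n^{2} + 3 n}\right)}$)
$\left(-3230 + W{\left(12 \right)}\right) + t{\left(49 \right)} = \left(-3230 - \frac{3}{6 \cdot 12 + 2 \sqrt{3} \sqrt{2 + 3 \cdot 12^{2} + 9 \cdot 12}}\right) - 49 = \left(-3230 - \frac{3}{72 + 2 \sqrt{3} \sqrt{2 + 3 \cdot 144 + 108}}\right) - 49 = \left(-3230 - \frac{3}{72 + 2 \sqrt{3} \sqrt{2 + 432 + 108}}\right) - 49 = \left(-3230 - \frac{3}{72 + 2 \sqrt{3} \sqrt{542}}\right) - 49 = \left(-3230 - \frac{3}{72 + 2 \sqrt{1626}}\right) - 49 = -3279 - \frac{3}{72 + 2 \sqrt{1626}}$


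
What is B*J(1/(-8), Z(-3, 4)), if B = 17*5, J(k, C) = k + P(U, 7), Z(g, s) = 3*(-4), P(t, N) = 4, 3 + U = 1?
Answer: 2635/8 ≈ 329.38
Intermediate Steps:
U = -2 (U = -3 + 1 = -2)
Z(g, s) = -12
J(k, C) = 4 + k (J(k, C) = k + 4 = 4 + k)
B = 85
B*J(1/(-8), Z(-3, 4)) = 85*(4 + 1/(-8)) = 85*(4 - ⅛) = 85*(31/8) = 2635/8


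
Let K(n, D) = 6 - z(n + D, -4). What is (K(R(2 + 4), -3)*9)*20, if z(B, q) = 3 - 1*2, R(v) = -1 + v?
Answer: 900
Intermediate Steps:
z(B, q) = 1 (z(B, q) = 3 - 2 = 1)
K(n, D) = 5 (K(n, D) = 6 - 1*1 = 6 - 1 = 5)
(K(R(2 + 4), -3)*9)*20 = (5*9)*20 = 45*20 = 900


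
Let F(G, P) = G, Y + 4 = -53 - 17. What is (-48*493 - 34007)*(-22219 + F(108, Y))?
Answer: 1275163481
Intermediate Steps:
Y = -74 (Y = -4 + (-53 - 17) = -4 - 70 = -74)
(-48*493 - 34007)*(-22219 + F(108, Y)) = (-48*493 - 34007)*(-22219 + 108) = (-23664 - 34007)*(-22111) = -57671*(-22111) = 1275163481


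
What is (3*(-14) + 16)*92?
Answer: -2392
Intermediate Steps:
(3*(-14) + 16)*92 = (-42 + 16)*92 = -26*92 = -2392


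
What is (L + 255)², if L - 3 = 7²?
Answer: 94249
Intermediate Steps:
L = 52 (L = 3 + 7² = 3 + 49 = 52)
(L + 255)² = (52 + 255)² = 307² = 94249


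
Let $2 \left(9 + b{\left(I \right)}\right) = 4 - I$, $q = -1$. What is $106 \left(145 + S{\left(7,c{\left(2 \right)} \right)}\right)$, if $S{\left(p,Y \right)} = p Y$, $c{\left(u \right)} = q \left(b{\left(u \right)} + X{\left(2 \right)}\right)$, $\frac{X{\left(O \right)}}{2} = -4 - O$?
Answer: $30210$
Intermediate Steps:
$X{\left(O \right)} = -8 - 2 O$ ($X{\left(O \right)} = 2 \left(-4 - O\right) = -8 - 2 O$)
$b{\left(I \right)} = -7 - \frac{I}{2}$ ($b{\left(I \right)} = -9 + \frac{4 - I}{2} = -9 - \left(-2 + \frac{I}{2}\right) = -7 - \frac{I}{2}$)
$c{\left(u \right)} = 19 + \frac{u}{2}$ ($c{\left(u \right)} = - (\left(-7 - \frac{u}{2}\right) - 12) = - (-19 - \frac{u}{2}) = 19 + \frac{u}{2}$)
$S{\left(p,Y \right)} = Y p$
$106 \left(145 + S{\left(7,c{\left(2 \right)} \right)}\right) = 106 \left(145 + \left(19 + \frac{1}{2} \cdot 2\right) 7\right) = 106 \left(145 + \left(19 + 1\right) 7\right) = 106 \left(145 + 20 \cdot 7\right) = 106 \left(145 + 140\right) = 106 \cdot 285 = 30210$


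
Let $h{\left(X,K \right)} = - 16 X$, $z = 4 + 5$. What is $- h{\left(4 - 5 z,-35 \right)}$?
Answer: $-656$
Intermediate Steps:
$z = 9$
$- h{\left(4 - 5 z,-35 \right)} = - \left(-16\right) \left(4 - 45\right) = - \left(-16\right) \left(-41\right) = \left(-1\right) 656 = -656$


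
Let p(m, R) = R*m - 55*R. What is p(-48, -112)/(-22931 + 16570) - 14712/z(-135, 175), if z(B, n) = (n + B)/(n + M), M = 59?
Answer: -2737361366/31805 ≈ -86067.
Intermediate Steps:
z(B, n) = (B + n)/(59 + n) (z(B, n) = (n + B)/(n + 59) = (B + n)/(59 + n))
p(m, R) = -55*R + R*m
p(-48, -112)/(-22931 + 16570) - 14712/z(-135, 175) = (-112*(-55 - 48))/(-22931 + 16570) - 14712*(59 + 175)/(-135 + 175) = -112*(-103)/(-6361) - 14712/(40/234) = 11536*(-1/6361) - 14712/((1/234)*40) = -11536/6361 - 14712/20/117 = -11536/6361 - 14712*117/20 = -11536/6361 - 430326/5 = -2737361366/31805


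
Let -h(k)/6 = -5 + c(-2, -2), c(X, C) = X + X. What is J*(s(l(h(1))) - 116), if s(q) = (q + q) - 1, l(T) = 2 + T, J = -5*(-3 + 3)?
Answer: 0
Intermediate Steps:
c(X, C) = 2*X
h(k) = 54 (h(k) = -6*(-5 + 2*(-2)) = -6*(-5 - 4) = -6*(-9) = 54)
J = 0 (J = -5*0 = 0)
s(q) = -1 + 2*q (s(q) = 2*q - 1 = -1 + 2*q)
J*(s(l(h(1))) - 116) = 0*((-1 + 2*(2 + 54)) - 116) = 0*((-1 + 2*56) - 116) = 0*((-1 + 112) - 116) = 0*(111 - 116) = 0*(-5) = 0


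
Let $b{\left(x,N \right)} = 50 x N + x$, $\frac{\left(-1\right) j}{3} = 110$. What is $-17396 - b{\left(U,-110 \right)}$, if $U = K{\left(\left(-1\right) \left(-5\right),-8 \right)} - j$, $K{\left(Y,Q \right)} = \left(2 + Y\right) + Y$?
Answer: $1863262$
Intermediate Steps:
$j = -330$ ($j = \left(-3\right) 110 = -330$)
$K{\left(Y,Q \right)} = 2 + 2 Y$
$U = 342$ ($U = \left(2 + 2 \left(\left(-1\right) \left(-5\right)\right)\right) - -330 = \left(2 + 2 \cdot 5\right) + 330 = \left(2 + 10\right) + 330 = 12 + 330 = 342$)
$b{\left(x,N \right)} = x + 50 N x$ ($b{\left(x,N \right)} = 50 N x + x = x + 50 N x$)
$-17396 - b{\left(U,-110 \right)} = -17396 - 342 \left(1 + 50 \left(-110\right)\right) = -17396 - 342 \left(1 - 5500\right) = -17396 - 342 \left(-5499\right) = -17396 - -1880658 = -17396 + 1880658 = 1863262$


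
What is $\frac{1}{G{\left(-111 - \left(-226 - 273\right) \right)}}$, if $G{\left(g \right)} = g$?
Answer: $\frac{1}{388} \approx 0.0025773$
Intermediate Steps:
$\frac{1}{G{\left(-111 - \left(-226 - 273\right) \right)}} = \frac{1}{-111 - \left(-226 - 273\right)} = \frac{1}{-111 - -499} = \frac{1}{-111 + 499} = \frac{1}{388}$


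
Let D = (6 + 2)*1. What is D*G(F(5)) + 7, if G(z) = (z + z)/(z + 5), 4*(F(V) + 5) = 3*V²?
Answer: 281/15 ≈ 18.733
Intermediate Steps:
F(V) = -5 + 3*V²/4 (F(V) = -5 + (3*V²)/4 = -5 + 3*V²/4)
G(z) = 2*z/(5 + z) (G(z) = (2*z)/(5 + z) = 2*z/(5 + z))
D = 8 (D = 8*1 = 8)
D*G(F(5)) + 7 = 8*(2*(-5 + (¾)*5²)/(5 + (-5 + (¾)*5²))) + 7 = 8*(2*(-5 + (¾)*25)/(5 + (-5 + (¾)*25))) + 7 = 8*(2*(-5 + 75/4)/(5 + (-5 + 75/4))) + 7 = 8*(2*(55/4)/(5 + 55/4)) + 7 = 8*(2*(55/4)/(75/4)) + 7 = 8*(2*(55/4)*(4/75)) + 7 = 8*(22/15) + 7 = 176/15 + 7 = 281/15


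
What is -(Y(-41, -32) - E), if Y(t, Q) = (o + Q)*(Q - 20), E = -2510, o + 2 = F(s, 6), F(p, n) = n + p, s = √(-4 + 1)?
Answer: -3966 + 52*I*√3 ≈ -3966.0 + 90.067*I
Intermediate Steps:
s = I*√3 (s = √(-3) = I*√3 ≈ 1.732*I)
o = 4 + I*√3 (o = -2 + (6 + I*√3) = 4 + I*√3 ≈ 4.0 + 1.732*I)
Y(t, Q) = (-20 + Q)*(4 + Q + I*√3) (Y(t, Q) = ((4 + I*√3) + Q)*(Q - 20) = (4 + Q + I*√3)*(-20 + Q) = (-20 + Q)*(4 + Q + I*√3))
-(Y(-41, -32) - E) = -((-80 + (-32)² - 16*(-32) - 20*I*√3 + I*(-32)*√3) - 1*(-2510)) = -((-80 + 1024 + 512 - 20*I*√3 - 32*I*√3) + 2510) = -((1456 - 52*I*√3) + 2510) = -(3966 - 52*I*√3) = -3966 + 52*I*√3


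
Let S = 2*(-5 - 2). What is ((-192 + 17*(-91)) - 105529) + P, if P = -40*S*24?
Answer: -93828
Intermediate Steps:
S = -14 (S = 2*(-7) = -14)
P = 13440 (P = -40*(-14)*24 = 560*24 = 13440)
((-192 + 17*(-91)) - 105529) + P = ((-192 + 17*(-91)) - 105529) + 13440 = ((-192 - 1547) - 105529) + 13440 = (-1739 - 105529) + 13440 = -107268 + 13440 = -93828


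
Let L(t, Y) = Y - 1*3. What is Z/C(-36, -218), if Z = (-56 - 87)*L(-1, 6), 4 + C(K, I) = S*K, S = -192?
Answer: -39/628 ≈ -0.062102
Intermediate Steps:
L(t, Y) = -3 + Y (L(t, Y) = Y - 3 = -3 + Y)
C(K, I) = -4 - 192*K
Z = -429 (Z = (-56 - 87)*(-3 + 6) = -143*3 = -429)
Z/C(-36, -218) = -429/(-4 - 192*(-36)) = -429/(-4 + 6912) = -429/6908 = -429*1/6908 = -39/628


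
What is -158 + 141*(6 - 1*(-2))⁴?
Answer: 577378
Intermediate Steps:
-158 + 141*(6 - 1*(-2))⁴ = -158 + 141*(6 + 2)⁴ = -158 + 141*8⁴ = -158 + 141*4096 = -158 + 577536 = 577378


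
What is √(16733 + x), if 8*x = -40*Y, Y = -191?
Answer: 2*√4422 ≈ 133.00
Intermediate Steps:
x = 955 (x = (-40*(-191))/8 = (⅛)*7640 = 955)
√(16733 + x) = √(16733 + 955) = √17688 = 2*√4422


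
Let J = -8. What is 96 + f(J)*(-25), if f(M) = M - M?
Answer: 96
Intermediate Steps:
f(M) = 0
96 + f(J)*(-25) = 96 + 0*(-25) = 96 + 0 = 96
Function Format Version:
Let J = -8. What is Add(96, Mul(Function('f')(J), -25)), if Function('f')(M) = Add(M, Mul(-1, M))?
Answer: 96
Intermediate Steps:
Function('f')(M) = 0
Add(96, Mul(Function('f')(J), -25)) = Add(96, Mul(0, -25)) = Add(96, 0) = 96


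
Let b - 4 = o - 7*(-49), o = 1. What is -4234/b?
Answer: -73/6 ≈ -12.167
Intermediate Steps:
b = 348 (b = 4 + (1 - 7*(-49)) = 4 + (1 + 343) = 4 + 344 = 348)
-4234/b = -4234/348 = -4234*1/348 = -73/6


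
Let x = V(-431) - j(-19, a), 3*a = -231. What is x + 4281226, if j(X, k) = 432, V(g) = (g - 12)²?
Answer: 4477043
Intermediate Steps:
a = -77 (a = (⅓)*(-231) = -77)
V(g) = (-12 + g)²
x = 195817 (x = (-12 - 431)² - 1*432 = (-443)² - 432 = 196249 - 432 = 195817)
x + 4281226 = 195817 + 4281226 = 4477043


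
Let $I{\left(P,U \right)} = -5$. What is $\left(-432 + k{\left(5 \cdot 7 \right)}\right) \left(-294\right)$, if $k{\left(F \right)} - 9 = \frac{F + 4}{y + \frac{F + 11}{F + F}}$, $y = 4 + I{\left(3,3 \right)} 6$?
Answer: $\frac{110710404}{887} \approx 1.2481 \cdot 10^{5}$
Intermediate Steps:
$y = -26$ ($y = 4 - 30 = -26$)
$k{\left(F \right)} = 9 + \frac{4 + F}{-26 + \frac{11 + F}{2 F}}$ ($k{\left(F \right)} = 9 + \frac{F + 4}{-26 + \frac{F + 11}{F + F}} = 9 + \frac{4 + F}{-26 + \frac{11 + F}{2 F}}$)
$\left(-432 + k{\left(5 \cdot 7 \right)}\right) \left(-294\right) = \left(-432 + \frac{-99 - 2 \left(5 \cdot 7\right)^{2} + 451 \cdot 5 \cdot 7}{-11 + 51 \cdot 5 \cdot 7}\right) \left(-294\right) = \left(-432 + \frac{-99 - 2 \cdot 35^{2} + 451 \cdot 35}{-11 + 51 \cdot 35}\right) \left(-294\right) = \left(-432 + \frac{-99 - 2450 + 15785}{-11 + 1785}\right) \left(-294\right) = \left(-432 + \frac{-99 - 2450 + 15785}{1774}\right) \left(-294\right) = \left(-432 + \frac{1}{1774} \cdot 13236\right) \left(-294\right) = \left(-432 + \frac{6618}{887}\right) \left(-294\right) = \left(- \frac{376566}{887}\right) \left(-294\right) = \frac{110710404}{887}$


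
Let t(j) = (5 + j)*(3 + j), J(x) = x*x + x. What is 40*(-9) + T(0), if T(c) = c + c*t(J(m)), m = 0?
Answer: -360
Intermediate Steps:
J(x) = x + x² (J(x) = x² + x = x + x²)
t(j) = (3 + j)*(5 + j)
T(c) = 16*c (T(c) = c + c*(15 + (0*(1 + 0))² + 8*(0*(1 + 0))) = c + c*(15 + (0*1)² + 8*(0*1)) = c + c*(15 + 0² + 8*0) = c + c*(15 + 0 + 0) = c + c*15 = c + 15*c = 16*c)
40*(-9) + T(0) = 40*(-9) + 16*0 = -360 + 0 = -360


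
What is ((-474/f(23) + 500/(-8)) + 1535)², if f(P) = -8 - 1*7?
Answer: 226231681/100 ≈ 2.2623e+6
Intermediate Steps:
f(P) = -15 (f(P) = -8 - 7 = -15)
((-474/f(23) + 500/(-8)) + 1535)² = ((-474/(-15) + 500/(-8)) + 1535)² = ((-474*(-1/15) + 500*(-⅛)) + 1535)² = ((158/5 - 125/2) + 1535)² = (-309/10 + 1535)² = (15041/10)² = 226231681/100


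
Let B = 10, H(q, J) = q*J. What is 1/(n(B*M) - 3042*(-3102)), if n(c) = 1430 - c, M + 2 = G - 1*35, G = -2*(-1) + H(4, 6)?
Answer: 1/9437824 ≈ 1.0596e-7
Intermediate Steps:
H(q, J) = J*q
G = 26 (G = -2*(-1) + 6*4 = 2 + 24 = 26)
M = -11 (M = -2 + (26 - 1*35) = -2 + (26 - 35) = -2 - 9 = -11)
1/(n(B*M) - 3042*(-3102)) = 1/((1430 - 10*(-11)) - 3042*(-3102)) = 1/((1430 - 1*(-110)) + 9436284) = 1/((1430 + 110) + 9436284) = 1/(1540 + 9436284) = 1/9437824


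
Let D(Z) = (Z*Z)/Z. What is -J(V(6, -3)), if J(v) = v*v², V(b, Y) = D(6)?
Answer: -216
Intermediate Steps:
D(Z) = Z (D(Z) = Z²/Z = Z)
V(b, Y) = 6
J(v) = v³
-J(V(6, -3)) = -1*6³ = -1*216 = -216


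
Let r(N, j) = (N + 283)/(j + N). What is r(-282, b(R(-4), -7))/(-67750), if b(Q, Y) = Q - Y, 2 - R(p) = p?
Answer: 1/18224750 ≈ 5.4870e-8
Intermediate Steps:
R(p) = 2 - p
r(N, j) = (283 + N)/(N + j)
r(-282, b(R(-4), -7))/(-67750) = ((283 - 282)/(-282 + ((2 - 1*(-4)) - 1*(-7))))/(-67750) = (1/(-282 + ((2 + 4) + 7)))*(-1/67750) = (1/(-282 + (6 + 7)))*(-1/67750) = (1/(-282 + 13))*(-1/67750) = (1/(-269))*(-1/67750) = -1/269*1*(-1/67750) = -1/269*(-1/67750) = 1/18224750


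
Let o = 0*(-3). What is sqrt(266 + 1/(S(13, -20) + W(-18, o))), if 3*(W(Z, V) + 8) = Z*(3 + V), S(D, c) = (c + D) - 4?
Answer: sqrt(364117)/37 ≈ 16.309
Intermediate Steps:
S(D, c) = -4 + D + c (S(D, c) = (D + c) - 4 = -4 + D + c)
o = 0
W(Z, V) = -8 + Z*(3 + V)/3 (W(Z, V) = -8 + (Z*(3 + V))/3 = -8 + Z*(3 + V)/3)
sqrt(266 + 1/(S(13, -20) + W(-18, o))) = sqrt(266 + 1/((-4 + 13 - 20) + (-8 - 18 + (1/3)*0*(-18)))) = sqrt(266 + 1/(-11 + (-8 - 18 + 0))) = sqrt(266 + 1/(-11 - 26)) = sqrt(266 + 1/(-37)) = sqrt(266 - 1/37) = sqrt(9841/37) = sqrt(364117)/37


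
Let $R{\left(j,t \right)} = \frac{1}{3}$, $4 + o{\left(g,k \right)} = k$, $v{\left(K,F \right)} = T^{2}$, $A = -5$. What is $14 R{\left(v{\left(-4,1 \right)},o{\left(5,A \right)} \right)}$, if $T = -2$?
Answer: $\frac{14}{3} \approx 4.6667$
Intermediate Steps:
$v{\left(K,F \right)} = 4$ ($v{\left(K,F \right)} = \left(-2\right)^{2} = 4$)
$o{\left(g,k \right)} = -4 + k$
$R{\left(j,t \right)} = \frac{1}{3}$
$14 R{\left(v{\left(-4,1 \right)},o{\left(5,A \right)} \right)} = 14 \cdot \frac{1}{3} = \frac{14}{3}$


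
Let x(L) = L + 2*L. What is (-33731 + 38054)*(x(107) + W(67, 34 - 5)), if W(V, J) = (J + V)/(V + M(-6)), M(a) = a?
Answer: 85063671/61 ≈ 1.3945e+6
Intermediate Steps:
W(V, J) = (J + V)/(-6 + V) (W(V, J) = (J + V)/(V - 6) = (J + V)/(-6 + V))
x(L) = 3*L
(-33731 + 38054)*(x(107) + W(67, 34 - 5)) = (-33731 + 38054)*(3*107 + ((34 - 5) + 67)/(-6 + 67)) = 4323*(321 + (29 + 67)/61) = 4323*(321 + (1/61)*96) = 4323*(321 + 96/61) = 4323*(19677/61) = 85063671/61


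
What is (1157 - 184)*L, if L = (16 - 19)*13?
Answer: -37947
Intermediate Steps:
L = -39 (L = -3*13 = -39)
(1157 - 184)*L = (1157 - 184)*(-39) = 973*(-39) = -37947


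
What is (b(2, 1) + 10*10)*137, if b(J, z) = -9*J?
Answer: 11234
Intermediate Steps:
(b(2, 1) + 10*10)*137 = (-9*2 + 10*10)*137 = (-18 + 100)*137 = 82*137 = 11234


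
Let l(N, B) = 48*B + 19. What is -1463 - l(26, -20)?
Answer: -522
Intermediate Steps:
l(N, B) = 19 + 48*B
-1463 - l(26, -20) = -1463 - (19 + 48*(-20)) = -1463 - (19 - 960) = -1463 - 1*(-941) = -1463 + 941 = -522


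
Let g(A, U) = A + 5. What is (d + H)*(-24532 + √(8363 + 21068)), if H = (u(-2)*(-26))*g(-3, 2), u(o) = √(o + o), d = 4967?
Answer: -(4967 - 104*I)*(24532 - √29431) ≈ -1.21e+8 + 2.5335e+6*I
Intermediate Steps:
u(o) = √2*√o (u(o) = √(2*o) = √2*√o)
g(A, U) = 5 + A
H = -104*I (H = ((√2*√(-2))*(-26))*(5 - 3) = ((√2*(I*√2))*(-26))*2 = ((2*I)*(-26))*2 = -52*I*2 = -104*I ≈ -104.0*I)
(d + H)*(-24532 + √(8363 + 21068)) = (4967 - 104*I)*(-24532 + √(8363 + 21068)) = (4967 - 104*I)*(-24532 + √29431) = (-24532 + √29431)*(4967 - 104*I)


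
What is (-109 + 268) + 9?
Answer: 168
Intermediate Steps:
(-109 + 268) + 9 = 159 + 9 = 168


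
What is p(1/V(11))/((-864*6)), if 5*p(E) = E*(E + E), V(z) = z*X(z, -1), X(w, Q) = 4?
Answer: -1/25090560 ≈ -3.9856e-8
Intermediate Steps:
V(z) = 4*z (V(z) = z*4 = 4*z)
p(E) = 2*E²/5 (p(E) = (E*(E + E))/5 = (E*(2*E))/5 = (2*E²)/5 = 2*E²/5)
p(1/V(11))/((-864*6)) = (2*(1/(4*11))²/5)/((-864*6)) = (2*(1/44)²/5)/(-5184) = (2*(1/44)²/5)*(-1/5184) = ((⅖)*(1/1936))*(-1/5184) = (1/4840)*(-1/5184) = -1/25090560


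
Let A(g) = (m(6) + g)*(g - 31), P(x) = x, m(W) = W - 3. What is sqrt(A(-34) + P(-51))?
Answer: 2*sqrt(491) ≈ 44.317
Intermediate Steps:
m(W) = -3 + W
A(g) = (-31 + g)*(3 + g) (A(g) = ((-3 + 6) + g)*(g - 31) = (3 + g)*(-31 + g) = (-31 + g)*(3 + g))
sqrt(A(-34) + P(-51)) = sqrt((-93 + (-34)**2 - 28*(-34)) - 51) = sqrt((-93 + 1156 + 952) - 51) = sqrt(2015 - 51) = sqrt(1964) = 2*sqrt(491)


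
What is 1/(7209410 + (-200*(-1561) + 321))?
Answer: 1/7521931 ≈ 1.3294e-7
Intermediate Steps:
1/(7209410 + (-200*(-1561) + 321)) = 1/(7209410 + (312200 + 321)) = 1/(7209410 + 312521) = 1/7521931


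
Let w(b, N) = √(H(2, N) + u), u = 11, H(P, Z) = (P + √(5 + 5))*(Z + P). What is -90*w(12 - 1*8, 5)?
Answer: -90*√(25 + 7*√10) ≈ -617.90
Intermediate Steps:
H(P, Z) = (P + Z)*(P + √10) (H(P, Z) = (P + √10)*(P + Z) = (P + Z)*(P + √10))
w(b, N) = √(15 + 2*N + 2*√10 + N*√10) (w(b, N) = √((2² + 2*N + 2*√10 + N*√10) + 11) = √((4 + 2*N + 2*√10 + N*√10) + 11) = √(15 + 2*N + 2*√10 + N*√10))
-90*w(12 - 1*8, 5) = -90*√(15 + 2*5 + 2*√10 + 5*√10) = -90*√(15 + 10 + 2*√10 + 5*√10) = -90*√(25 + 7*√10)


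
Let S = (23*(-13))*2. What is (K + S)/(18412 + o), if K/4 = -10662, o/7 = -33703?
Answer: 43246/217509 ≈ 0.19882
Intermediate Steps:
o = -235921 (o = 7*(-33703) = -235921)
K = -42648 (K = 4*(-10662) = -42648)
S = -598 (S = -299*2 = -598)
(K + S)/(18412 + o) = (-42648 - 598)/(18412 - 235921) = -43246/(-217509) = -43246*(-1/217509) = 43246/217509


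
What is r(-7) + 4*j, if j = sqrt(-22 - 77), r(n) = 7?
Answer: 7 + 12*I*sqrt(11) ≈ 7.0 + 39.799*I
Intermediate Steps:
j = 3*I*sqrt(11) (j = sqrt(-99) = 3*I*sqrt(11) ≈ 9.9499*I)
r(-7) + 4*j = 7 + 4*(3*I*sqrt(11)) = 7 + 12*I*sqrt(11)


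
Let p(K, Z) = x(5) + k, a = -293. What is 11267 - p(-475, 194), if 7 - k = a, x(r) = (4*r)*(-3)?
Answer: 11027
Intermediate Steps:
x(r) = -12*r
k = 300 (k = 7 - 1*(-293) = 7 + 293 = 300)
p(K, Z) = 240 (p(K, Z) = -12*5 + 300 = -60 + 300 = 240)
11267 - p(-475, 194) = 11267 - 1*240 = 11267 - 240 = 11027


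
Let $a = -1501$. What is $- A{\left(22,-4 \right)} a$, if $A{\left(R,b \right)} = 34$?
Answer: $51034$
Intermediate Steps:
$- A{\left(22,-4 \right)} a = \left(-1\right) 34 \left(-1501\right) = \left(-34\right) \left(-1501\right) = 51034$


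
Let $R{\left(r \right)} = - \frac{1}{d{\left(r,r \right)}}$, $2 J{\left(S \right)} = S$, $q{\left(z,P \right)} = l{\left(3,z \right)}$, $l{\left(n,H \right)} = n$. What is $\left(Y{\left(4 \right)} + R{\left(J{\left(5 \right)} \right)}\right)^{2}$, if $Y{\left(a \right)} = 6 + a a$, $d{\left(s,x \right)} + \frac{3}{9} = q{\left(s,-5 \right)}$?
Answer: $\frac{29929}{64} \approx 467.64$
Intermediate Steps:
$q{\left(z,P \right)} = 3$
$d{\left(s,x \right)} = \frac{8}{3}$ ($d{\left(s,x \right)} = - \frac{1}{3} + 3 = \frac{8}{3}$)
$J{\left(S \right)} = \frac{S}{2}$
$R{\left(r \right)} = - \frac{3}{8}$ ($R{\left(r \right)} = - \frac{1}{\frac{8}{3}} = \left(-1\right) \frac{3}{8} = - \frac{3}{8}$)
$Y{\left(a \right)} = 6 + a^{2}$
$\left(Y{\left(4 \right)} + R{\left(J{\left(5 \right)} \right)}\right)^{2} = \left(\left(6 + 4^{2}\right) - \frac{3}{8}\right)^{2} = \left(\left(6 + 16\right) - \frac{3}{8}\right)^{2} = \left(22 - \frac{3}{8}\right)^{2} = \left(\frac{173}{8}\right)^{2} = \frac{29929}{64}$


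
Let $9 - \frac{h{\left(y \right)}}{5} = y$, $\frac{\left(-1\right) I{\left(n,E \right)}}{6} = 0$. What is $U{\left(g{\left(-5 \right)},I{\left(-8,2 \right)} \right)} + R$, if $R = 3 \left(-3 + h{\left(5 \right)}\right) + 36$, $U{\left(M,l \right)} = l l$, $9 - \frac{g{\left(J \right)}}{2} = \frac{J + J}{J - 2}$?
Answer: $87$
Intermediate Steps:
$I{\left(n,E \right)} = 0$ ($I{\left(n,E \right)} = \left(-6\right) 0 = 0$)
$g{\left(J \right)} = 18 - \frac{4 J}{-2 + J}$ ($g{\left(J \right)} = 18 - 2 \frac{J + J}{J - 2} = 18 - 2 \frac{2 J}{-2 + J} = 18 - \frac{4 J}{-2 + J}$)
$h{\left(y \right)} = 45 - 5 y$
$U{\left(M,l \right)} = l^{2}$
$R = 87$ ($R = 3 \left(-3 + \left(45 - 25\right)\right) + 36 = 3 \left(-3 + 20\right) + 36 = 3 \cdot 17 + 36 = 51 + 36 = 87$)
$U{\left(g{\left(-5 \right)},I{\left(-8,2 \right)} \right)} + R = 0^{2} + 87 = 0 + 87 = 87$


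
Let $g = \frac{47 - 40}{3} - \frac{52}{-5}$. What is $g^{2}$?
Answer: $\frac{36481}{225} \approx 162.14$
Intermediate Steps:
$g = \frac{191}{15}$ ($g = \left(47 - 40\right) \frac{1}{3} - - \frac{52}{5} = 7 \cdot \frac{1}{3} + \frac{52}{5} = \frac{7}{3} + \frac{52}{5} = \frac{191}{15} \approx 12.733$)
$g^{2} = \left(\frac{191}{15}\right)^{2} = \frac{36481}{225}$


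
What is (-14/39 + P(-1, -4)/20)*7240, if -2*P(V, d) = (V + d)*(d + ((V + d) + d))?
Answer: -560195/39 ≈ -14364.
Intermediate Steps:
P(V, d) = -(V + d)*(V + 3*d)/2 (P(V, d) = -(V + d)*(d + ((V + d) + d))/2 = -(V + d)*(d + (V + 2*d))/2 = -(V + d)*(V + 3*d)/2)
(-14/39 + P(-1, -4)/20)*7240 = (-14/39 + (-3/2*(-4)**2 - 1/2*(-1)**2 - 2*(-1)*(-4))/20)*7240 = (-14*1/39 + (-3/2*16 - 1/2*1 - 8)*(1/20))*7240 = (-14/39 + (-24 - 1/2 - 8)*(1/20))*7240 = (-14/39 - 65/2*1/20)*7240 = (-14/39 - 13/8)*7240 = -619/312*7240 = -560195/39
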